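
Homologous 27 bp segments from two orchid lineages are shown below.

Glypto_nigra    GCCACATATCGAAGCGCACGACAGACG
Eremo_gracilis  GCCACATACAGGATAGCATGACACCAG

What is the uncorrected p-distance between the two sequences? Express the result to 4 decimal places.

0.3333

Mismatches occur at site 9 (T↔C), site 10 (C↔A), site 12 (A↔G), site 14 (G↔T), site 15 (C↔A), site 19 (C↔T), site 24 (G↔C), site 25 (A↔C), site 26 (C↔A).
There are 9 differences over 27 sites, so p = 9/27 = 0.3333.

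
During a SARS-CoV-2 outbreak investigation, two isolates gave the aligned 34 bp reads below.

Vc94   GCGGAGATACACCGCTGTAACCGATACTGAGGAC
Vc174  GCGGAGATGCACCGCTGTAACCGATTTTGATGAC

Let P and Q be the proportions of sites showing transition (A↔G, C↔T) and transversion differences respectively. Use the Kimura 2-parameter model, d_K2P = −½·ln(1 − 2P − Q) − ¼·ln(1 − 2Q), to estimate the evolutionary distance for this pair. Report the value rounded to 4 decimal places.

Differing sites — 9:A/G (Ti); 26:A/T (Tv); 27:C/T (Ti); 31:G/T (Tv).
Of the 4 differences, 2 transitions and 2 transversions over 34 sites: P = 2/34 = 0.058824, Q = 2/34 = 0.058824.
d = −0.5·ln(0.823528) − 0.25·ln(0.882352) = −0.5·(-0.194158) − 0.25·(-0.125164) = 0.1284.

0.1284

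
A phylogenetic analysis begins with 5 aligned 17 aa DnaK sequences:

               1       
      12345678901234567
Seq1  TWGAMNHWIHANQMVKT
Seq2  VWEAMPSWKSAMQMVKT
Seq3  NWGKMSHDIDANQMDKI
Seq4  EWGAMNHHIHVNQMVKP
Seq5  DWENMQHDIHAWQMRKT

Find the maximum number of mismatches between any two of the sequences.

Pairwise Hamming distances:
  Seq1 vs Seq2: 7
  Seq1 vs Seq3: 7
  Seq1 vs Seq4: 4
  Seq1 vs Seq5: 7
  Seq2 vs Seq3: 11
  Seq2 vs Seq4: 10
  Seq2 vs Seq5: 9
  Seq3 vs Seq4: 8
  Seq3 vs Seq5: 8
  Seq4 vs Seq5: 9
The largest is 11, between Seq2 and Seq3.

11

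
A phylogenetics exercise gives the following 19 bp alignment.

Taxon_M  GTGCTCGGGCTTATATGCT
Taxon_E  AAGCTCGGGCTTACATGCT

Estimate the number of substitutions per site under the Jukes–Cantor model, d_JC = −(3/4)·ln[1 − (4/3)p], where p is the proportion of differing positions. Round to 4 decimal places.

Mismatches occur at site 1 (G↔A), site 2 (T↔A), site 14 (T↔C).
p = 3/19 = 0.157895.
d = −0.75 · ln(1 − (4/3)·0.157895) = −0.75 · ln(0.789473) = −0.75 · (-0.236390) = 0.1773.

0.1773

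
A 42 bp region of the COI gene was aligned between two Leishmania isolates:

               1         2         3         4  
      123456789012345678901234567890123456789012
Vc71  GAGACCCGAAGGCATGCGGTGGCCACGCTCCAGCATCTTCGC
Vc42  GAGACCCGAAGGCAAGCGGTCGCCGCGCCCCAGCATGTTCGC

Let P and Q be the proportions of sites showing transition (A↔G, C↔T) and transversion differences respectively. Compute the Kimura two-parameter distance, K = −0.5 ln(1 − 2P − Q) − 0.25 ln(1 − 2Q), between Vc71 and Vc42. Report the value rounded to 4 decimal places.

0.1297

Mismatches occur at site 15 (T/A, transversion), site 21 (G/C, transversion), site 25 (A/G, transition), site 29 (T/C, transition), site 37 (C/G, transversion).
Of the 5 differences, 2 transitions and 3 transversions over 42 sites: P = 2/42 = 0.047619, Q = 3/42 = 0.071429.
d = −0.5·ln(0.833333) − 0.25·ln(0.857142) = −0.5·(-0.182322) − 0.25·(-0.154152) = 0.1297.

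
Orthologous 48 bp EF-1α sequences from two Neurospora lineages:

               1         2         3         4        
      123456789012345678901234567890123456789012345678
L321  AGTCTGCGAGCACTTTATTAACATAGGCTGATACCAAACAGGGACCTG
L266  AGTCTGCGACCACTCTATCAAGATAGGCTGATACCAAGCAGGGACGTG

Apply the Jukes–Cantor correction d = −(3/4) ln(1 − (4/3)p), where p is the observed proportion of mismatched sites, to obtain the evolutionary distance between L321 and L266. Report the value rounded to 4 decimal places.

The sequences differ at positions 10 (G/C), 15 (T/C), 19 (T/C), 22 (C/G), 38 (A/G), 46 (C/G).
p = 6/48 = 0.125000.
d = −0.75 · ln(1 − (4/3)·0.125000) = −0.75 · ln(0.833333) = −0.75 · (-0.182322) = 0.1367.

0.1367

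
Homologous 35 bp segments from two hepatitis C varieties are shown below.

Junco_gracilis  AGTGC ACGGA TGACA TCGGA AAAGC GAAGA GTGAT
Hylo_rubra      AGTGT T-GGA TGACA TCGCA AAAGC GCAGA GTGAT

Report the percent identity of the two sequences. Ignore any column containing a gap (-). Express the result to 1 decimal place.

88.2%

Excluding the 1 gap column leaves 34 comparable sites.
Mismatches occur at site 5 (C/T), site 6 (A/T), site 19 (G/C), site 27 (A/C).
30 of the 34 comparable sites match, so the percent identity is 30/34 × 100 = 88.2%.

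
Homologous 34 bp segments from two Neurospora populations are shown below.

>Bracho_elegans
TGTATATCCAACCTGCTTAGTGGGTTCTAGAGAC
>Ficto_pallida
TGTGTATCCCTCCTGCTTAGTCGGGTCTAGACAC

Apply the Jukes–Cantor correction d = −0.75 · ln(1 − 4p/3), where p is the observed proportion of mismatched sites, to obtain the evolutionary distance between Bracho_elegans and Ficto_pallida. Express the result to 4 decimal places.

Differing sites — 4:A/G; 10:A/C; 11:A/T; 22:G/C; 25:T/G; 32:G/C.
p = 6/34 = 0.176471.
d = −0.75 · ln(1 − (4/3)·0.176471) = −0.75 · ln(0.764705) = −0.75 · (-0.268265) = 0.2012.

0.2012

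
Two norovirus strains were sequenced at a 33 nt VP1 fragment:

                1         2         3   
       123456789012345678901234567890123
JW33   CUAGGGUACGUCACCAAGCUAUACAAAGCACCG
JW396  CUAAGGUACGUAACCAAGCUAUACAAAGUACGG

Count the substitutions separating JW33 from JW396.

4

Differing sites — 4:G/A; 12:C/A; 29:C/U; 32:C/G.
That gives 4 mismatches out of 33 aligned sites, so the Hamming distance is 4.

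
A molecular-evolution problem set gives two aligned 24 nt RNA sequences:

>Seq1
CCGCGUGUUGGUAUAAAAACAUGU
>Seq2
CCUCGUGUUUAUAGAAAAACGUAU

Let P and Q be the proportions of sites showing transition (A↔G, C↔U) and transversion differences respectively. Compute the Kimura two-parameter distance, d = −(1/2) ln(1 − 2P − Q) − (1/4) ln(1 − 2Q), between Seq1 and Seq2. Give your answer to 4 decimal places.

0.3069

Differing sites — 3:G/U (Tv); 10:G/U (Tv); 11:G/A (Ti); 14:U/G (Tv); 21:A/G (Ti); 23:G/A (Ti).
Of the 6 differences, 3 transitions and 3 transversions over 24 sites: P = 3/24 = 0.125000, Q = 3/24 = 0.125000.
d = −0.5·ln(0.625000) − 0.25·ln(0.750000) = −0.5·(-0.470004) − 0.25·(-0.287682) = 0.3069.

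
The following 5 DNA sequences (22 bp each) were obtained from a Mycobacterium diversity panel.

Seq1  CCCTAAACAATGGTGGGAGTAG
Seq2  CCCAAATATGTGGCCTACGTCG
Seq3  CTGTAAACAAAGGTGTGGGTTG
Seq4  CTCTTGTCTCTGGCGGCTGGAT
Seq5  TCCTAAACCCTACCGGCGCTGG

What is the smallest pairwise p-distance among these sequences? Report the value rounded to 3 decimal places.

Pairwise Hamming distances:
  Seq1 vs Seq2: 11
  Seq1 vs Seq3: 6
  Seq1 vs Seq4: 11
  Seq1 vs Seq5: 10
  Seq2 vs Seq3: 13
  Seq2 vs Seq4: 13
  Seq2 vs Seq5: 14
  Seq3 vs Seq4: 14
  Seq3 vs Seq5: 13
  Seq4 vs Seq5: 13
The smallest is 6 mismatches, between Seq1 and Seq3; p = 6/22 = 0.273.

0.273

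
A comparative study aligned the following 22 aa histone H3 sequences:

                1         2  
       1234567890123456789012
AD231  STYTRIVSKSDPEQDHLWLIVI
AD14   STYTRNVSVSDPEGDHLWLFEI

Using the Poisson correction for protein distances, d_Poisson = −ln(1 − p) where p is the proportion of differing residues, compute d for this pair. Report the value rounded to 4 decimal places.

0.2578

Differing sites — 6:I/N; 9:K/V; 14:Q/G; 20:I/F; 21:V/E.
p = 5/22 = 0.227273.
d = −ln(1 − 0.227273) = −ln(0.772727) = 0.2578.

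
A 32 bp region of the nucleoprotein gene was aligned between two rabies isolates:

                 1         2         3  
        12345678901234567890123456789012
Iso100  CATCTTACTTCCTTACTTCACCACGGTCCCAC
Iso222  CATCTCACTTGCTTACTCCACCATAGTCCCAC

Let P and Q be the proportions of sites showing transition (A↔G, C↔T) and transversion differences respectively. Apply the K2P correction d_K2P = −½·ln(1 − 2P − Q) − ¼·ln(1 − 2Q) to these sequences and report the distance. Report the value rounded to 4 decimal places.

0.1813

Mismatches occur at site 6 (T↔C, transition), site 11 (C↔G, transversion), site 18 (T↔C, transition), site 24 (C↔T, transition), site 25 (G↔A, transition).
Of the 5 differences, 4 transitions and 1 transversion over 32 sites: P = 4/32 = 0.125000, Q = 1/32 = 0.031250.
d = −0.5·ln(0.718750) − 0.25·ln(0.937500) = −0.5·(-0.330242) − 0.25·(-0.064539) = 0.1813.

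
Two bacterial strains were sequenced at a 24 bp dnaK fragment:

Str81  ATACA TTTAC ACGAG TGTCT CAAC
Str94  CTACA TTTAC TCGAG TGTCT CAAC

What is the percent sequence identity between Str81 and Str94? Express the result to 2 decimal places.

91.67%

The sequences differ at positions 1 (A/C), 11 (A/T).
22 of the 24 sites match, so the percent identity is 22/24 × 100 = 91.67%.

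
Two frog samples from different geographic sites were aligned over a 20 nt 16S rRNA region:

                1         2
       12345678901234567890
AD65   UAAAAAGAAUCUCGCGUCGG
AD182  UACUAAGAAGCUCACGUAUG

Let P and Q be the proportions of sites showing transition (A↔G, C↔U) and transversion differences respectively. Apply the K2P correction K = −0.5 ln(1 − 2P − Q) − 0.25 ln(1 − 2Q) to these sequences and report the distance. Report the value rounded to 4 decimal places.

The sequences differ at positions 3 (A/C, transversion), 4 (A/U, transversion), 10 (U/G, transversion), 14 (G/A, transition), 18 (C/A, transversion), 19 (G/U, transversion).
Of the 6 differences, 1 transition and 5 transversions over 20 sites: P = 1/20 = 0.050000, Q = 5/20 = 0.250000.
d = −0.5·ln(0.650000) − 0.25·ln(0.500000) = −0.5·(-0.430783) − 0.25·(-0.693147) = 0.3887.

0.3887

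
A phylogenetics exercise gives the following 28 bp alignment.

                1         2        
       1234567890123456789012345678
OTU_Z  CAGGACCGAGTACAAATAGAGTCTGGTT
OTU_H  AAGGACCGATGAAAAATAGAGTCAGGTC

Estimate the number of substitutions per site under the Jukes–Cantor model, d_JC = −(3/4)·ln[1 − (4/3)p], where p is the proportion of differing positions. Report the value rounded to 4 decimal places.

0.2524

Mismatches occur at site 1 (C→A), site 10 (G→T), site 11 (T→G), site 13 (C→A), site 24 (T→A), site 28 (T→C).
p = 6/28 = 0.214286.
d = −0.75 · ln(1 − (4/3)·0.214286) = −0.75 · ln(0.714285) = −0.75 · (-0.336473) = 0.2524.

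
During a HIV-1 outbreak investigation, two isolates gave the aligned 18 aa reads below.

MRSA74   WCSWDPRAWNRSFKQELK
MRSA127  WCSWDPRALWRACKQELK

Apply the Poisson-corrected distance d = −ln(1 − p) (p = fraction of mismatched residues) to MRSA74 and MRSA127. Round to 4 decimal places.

Differing sites — 9:W/L; 10:N/W; 12:S/A; 13:F/C.
p = 4/18 = 0.222222.
d = −ln(1 − 0.222222) = −ln(0.777778) = 0.2513.

0.2513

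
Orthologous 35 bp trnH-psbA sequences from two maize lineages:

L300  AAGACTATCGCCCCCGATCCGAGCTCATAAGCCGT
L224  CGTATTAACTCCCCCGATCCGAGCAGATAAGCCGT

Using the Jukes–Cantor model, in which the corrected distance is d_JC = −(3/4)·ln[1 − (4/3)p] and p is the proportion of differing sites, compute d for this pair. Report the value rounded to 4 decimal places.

Differing sites — 1:A/C; 2:A/G; 3:G/T; 5:C/T; 8:T/A; 10:G/T; 25:T/A; 26:C/G.
p = 8/35 = 0.228571.
d = −0.75 · ln(1 − (4/3)·0.228571) = −0.75 · ln(0.695239) = −0.75 · (-0.363500) = 0.2726.

0.2726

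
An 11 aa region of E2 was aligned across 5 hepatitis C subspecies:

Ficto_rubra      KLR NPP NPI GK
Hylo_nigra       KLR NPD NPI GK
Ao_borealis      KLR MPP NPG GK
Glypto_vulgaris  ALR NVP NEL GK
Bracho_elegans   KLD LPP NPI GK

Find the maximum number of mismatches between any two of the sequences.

Pairwise Hamming distances:
  Ficto_rubra vs Hylo_nigra: 1
  Ficto_rubra vs Ao_borealis: 2
  Ficto_rubra vs Glypto_vulgaris: 4
  Ficto_rubra vs Bracho_elegans: 2
  Hylo_nigra vs Ao_borealis: 3
  Hylo_nigra vs Glypto_vulgaris: 5
  Hylo_nigra vs Bracho_elegans: 3
  Ao_borealis vs Glypto_vulgaris: 5
  Ao_borealis vs Bracho_elegans: 3
  Glypto_vulgaris vs Bracho_elegans: 6
The largest is 6, between Glypto_vulgaris and Bracho_elegans.

6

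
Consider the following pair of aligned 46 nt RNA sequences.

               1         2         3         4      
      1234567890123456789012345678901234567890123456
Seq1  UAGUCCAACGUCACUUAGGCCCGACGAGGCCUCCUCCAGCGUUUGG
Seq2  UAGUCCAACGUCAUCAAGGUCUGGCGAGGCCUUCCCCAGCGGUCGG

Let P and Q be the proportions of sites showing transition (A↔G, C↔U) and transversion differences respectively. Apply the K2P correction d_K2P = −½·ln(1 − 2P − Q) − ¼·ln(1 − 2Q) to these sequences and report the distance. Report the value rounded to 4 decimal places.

0.2710

Mismatches occur at site 14 (C↔U, transition), site 15 (U↔C, transition), site 16 (U↔A, transversion), site 20 (C↔U, transition), site 22 (C↔U, transition), site 24 (A↔G, transition), site 33 (C↔U, transition), site 35 (U↔C, transition), site 42 (U↔G, transversion), site 44 (U↔C, transition).
Of the 10 differences, 8 transitions and 2 transversions over 46 sites: P = 8/46 = 0.173913, Q = 2/46 = 0.043478.
d = −0.5·ln(0.608696) − 0.25·ln(0.913044) = −0.5·(-0.496436) − 0.25·(-0.090971) = 0.2710.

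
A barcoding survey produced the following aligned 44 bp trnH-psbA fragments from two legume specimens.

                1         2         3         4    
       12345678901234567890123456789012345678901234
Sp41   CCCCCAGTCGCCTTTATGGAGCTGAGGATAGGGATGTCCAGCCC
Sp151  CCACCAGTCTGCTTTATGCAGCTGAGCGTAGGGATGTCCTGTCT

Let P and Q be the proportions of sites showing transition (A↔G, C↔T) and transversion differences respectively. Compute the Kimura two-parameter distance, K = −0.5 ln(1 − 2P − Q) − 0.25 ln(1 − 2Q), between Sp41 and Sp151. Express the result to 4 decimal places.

0.2388

The sequences differ at positions 3 (C/A, transversion), 10 (G/T, transversion), 11 (C/G, transversion), 19 (G/C, transversion), 27 (G/C, transversion), 28 (A/G, transition), 40 (A/T, transversion), 42 (C/T, transition), 44 (C/T, transition).
Of the 9 differences, 3 transitions and 6 transversions over 44 sites: P = 3/44 = 0.068182, Q = 6/44 = 0.136364.
d = −0.5·ln(0.727272) − 0.25·ln(0.727272) = −0.5·(-0.318455) − 0.25·(-0.318455) = 0.2388.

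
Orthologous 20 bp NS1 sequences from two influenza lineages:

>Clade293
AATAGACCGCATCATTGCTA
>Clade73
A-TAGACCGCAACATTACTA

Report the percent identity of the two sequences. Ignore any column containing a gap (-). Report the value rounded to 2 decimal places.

Excluding the 1 gap column leaves 19 comparable sites.
Differing sites — 12:T/A; 17:G/A.
17 of the 19 comparable sites match, so the percent identity is 17/19 × 100 = 89.47%.

89.47%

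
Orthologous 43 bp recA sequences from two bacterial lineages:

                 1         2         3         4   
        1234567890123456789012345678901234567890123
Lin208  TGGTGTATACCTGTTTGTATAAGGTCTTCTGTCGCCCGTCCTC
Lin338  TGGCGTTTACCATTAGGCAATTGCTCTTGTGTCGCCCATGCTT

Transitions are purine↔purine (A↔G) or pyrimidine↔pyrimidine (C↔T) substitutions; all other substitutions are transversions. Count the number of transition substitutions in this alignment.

4

Differing sites — 4:T/C (Ti); 7:A/T (Tv); 12:T/A (Tv); 13:G/T (Tv); 15:T/A (Tv); 16:T/G (Tv); 18:T/C (Ti); 20:T/A (Tv); 21:A/T (Tv); 22:A/T (Tv); 24:G/C (Tv); 29:C/G (Tv); 38:G/A (Ti); 40:C/G (Tv); 43:C/T (Ti).
Of the 15 differences, 4 transitions and 11 transversions, so the answer is 4.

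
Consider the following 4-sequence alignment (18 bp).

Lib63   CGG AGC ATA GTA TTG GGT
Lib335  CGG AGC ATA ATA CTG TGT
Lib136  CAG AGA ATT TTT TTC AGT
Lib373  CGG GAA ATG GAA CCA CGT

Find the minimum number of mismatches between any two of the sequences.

3

Pairwise Hamming distances:
  Lib63 vs Lib335: 3
  Lib63 vs Lib136: 7
  Lib63 vs Lib373: 9
  Lib335 vs Lib136: 8
  Lib335 vs Lib373: 9
  Lib136 vs Lib373: 11
The smallest is 3, between Lib63 and Lib335.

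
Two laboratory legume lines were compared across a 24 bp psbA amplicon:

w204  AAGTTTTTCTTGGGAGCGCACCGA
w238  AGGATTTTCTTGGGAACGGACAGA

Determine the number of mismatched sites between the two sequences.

The sequences differ at positions 2 (A/G), 4 (T/A), 16 (G/A), 19 (C/G), 22 (C/A).
That gives 5 mismatches out of 24 aligned sites, so the Hamming distance is 5.

5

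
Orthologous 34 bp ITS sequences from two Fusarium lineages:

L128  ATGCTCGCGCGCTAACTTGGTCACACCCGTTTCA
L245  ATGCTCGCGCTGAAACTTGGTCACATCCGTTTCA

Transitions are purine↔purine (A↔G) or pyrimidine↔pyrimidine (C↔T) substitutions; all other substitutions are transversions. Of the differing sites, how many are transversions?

Mismatches occur at site 11 (G→T, transversion), site 12 (C→G, transversion), site 13 (T→A, transversion), site 26 (C→T, transition).
Of the 4 differences, 1 transition and 3 transversions, so the answer is 3.

3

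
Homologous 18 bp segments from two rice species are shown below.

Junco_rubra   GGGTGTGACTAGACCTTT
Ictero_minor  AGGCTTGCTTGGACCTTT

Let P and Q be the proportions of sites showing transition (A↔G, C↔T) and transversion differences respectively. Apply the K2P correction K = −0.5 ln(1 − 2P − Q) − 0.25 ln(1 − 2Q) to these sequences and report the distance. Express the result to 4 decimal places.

Differing sites — 1:G/A (Ti); 4:T/C (Ti); 5:G/T (Tv); 8:A/C (Tv); 9:C/T (Ti); 11:A/G (Ti).
Of the 6 differences, 4 transitions and 2 transversions over 18 sites: P = 4/18 = 0.222222, Q = 2/18 = 0.111111.
d = −0.5·ln(0.444445) − 0.25·ln(0.777778) = −0.5·(-0.810929) − 0.25·(-0.251314) = 0.4683.

0.4683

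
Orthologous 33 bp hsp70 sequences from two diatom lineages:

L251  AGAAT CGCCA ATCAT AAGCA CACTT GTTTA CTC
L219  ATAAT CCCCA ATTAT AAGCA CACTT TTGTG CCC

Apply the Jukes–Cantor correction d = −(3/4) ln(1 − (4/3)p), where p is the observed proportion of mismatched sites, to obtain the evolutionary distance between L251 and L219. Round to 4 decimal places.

The sequences differ at positions 2 (G/T), 7 (G/C), 13 (C/T), 26 (G/T), 28 (T/G), 30 (A/G), 32 (T/C).
p = 7/33 = 0.212121.
d = −0.75 · ln(1 − (4/3)·0.212121) = −0.75 · ln(0.717172) = −0.75 · (-0.332440) = 0.2493.

0.2493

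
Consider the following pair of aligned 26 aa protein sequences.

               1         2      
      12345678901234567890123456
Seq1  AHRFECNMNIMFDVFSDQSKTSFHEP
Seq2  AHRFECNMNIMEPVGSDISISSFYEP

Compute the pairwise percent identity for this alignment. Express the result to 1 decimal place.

Differing sites — 12:F/E; 13:D/P; 15:F/G; 18:Q/I; 20:K/I; 21:T/S; 24:H/Y.
19 of the 26 sites match, so the percent identity is 19/26 × 100 = 73.1%.

73.1%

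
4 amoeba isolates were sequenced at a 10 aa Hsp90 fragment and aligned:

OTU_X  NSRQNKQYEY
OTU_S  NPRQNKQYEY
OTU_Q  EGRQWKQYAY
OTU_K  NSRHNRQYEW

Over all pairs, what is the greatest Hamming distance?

Pairwise Hamming distances:
  OTU_X vs OTU_S: 1
  OTU_X vs OTU_Q: 4
  OTU_X vs OTU_K: 3
  OTU_S vs OTU_Q: 4
  OTU_S vs OTU_K: 4
  OTU_Q vs OTU_K: 7
The largest is 7, between OTU_Q and OTU_K.

7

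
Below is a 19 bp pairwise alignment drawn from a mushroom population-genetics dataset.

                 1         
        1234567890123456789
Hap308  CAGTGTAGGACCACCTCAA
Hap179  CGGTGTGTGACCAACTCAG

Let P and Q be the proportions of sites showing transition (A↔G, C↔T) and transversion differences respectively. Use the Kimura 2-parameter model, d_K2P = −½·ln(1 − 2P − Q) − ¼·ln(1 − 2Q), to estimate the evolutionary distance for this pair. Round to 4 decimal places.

Mismatches occur at site 2 (A/G, transition), site 7 (A/G, transition), site 8 (G/T, transversion), site 14 (C/A, transversion), site 19 (A/G, transition).
Of the 5 differences, 3 transitions and 2 transversions over 19 sites: P = 3/19 = 0.157895, Q = 2/19 = 0.105263.
d = −0.5·ln(0.578947) − 0.25·ln(0.789474) = −0.5·(-0.546544) − 0.25·(-0.236388) = 0.3324.

0.3324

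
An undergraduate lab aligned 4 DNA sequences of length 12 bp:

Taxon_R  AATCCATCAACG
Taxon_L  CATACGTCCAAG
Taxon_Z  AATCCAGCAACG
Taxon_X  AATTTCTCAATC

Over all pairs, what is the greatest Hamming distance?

7

Pairwise Hamming distances:
  Taxon_R vs Taxon_L: 5
  Taxon_R vs Taxon_Z: 1
  Taxon_R vs Taxon_X: 5
  Taxon_L vs Taxon_Z: 6
  Taxon_L vs Taxon_X: 7
  Taxon_Z vs Taxon_X: 6
The largest is 7, between Taxon_L and Taxon_X.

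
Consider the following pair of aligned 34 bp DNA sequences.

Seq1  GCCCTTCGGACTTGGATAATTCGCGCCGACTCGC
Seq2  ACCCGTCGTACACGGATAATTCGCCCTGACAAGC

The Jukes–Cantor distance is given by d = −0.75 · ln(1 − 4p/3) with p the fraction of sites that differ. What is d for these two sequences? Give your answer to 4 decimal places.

Differing sites — 1:G/A; 5:T/G; 9:G/T; 12:T/A; 13:T/C; 25:G/C; 27:C/T; 31:T/A; 32:C/A.
p = 9/34 = 0.264706.
d = −0.75 · ln(1 − (4/3)·0.264706) = −0.75 · ln(0.647059) = −0.75 · (-0.435318) = 0.3265.

0.3265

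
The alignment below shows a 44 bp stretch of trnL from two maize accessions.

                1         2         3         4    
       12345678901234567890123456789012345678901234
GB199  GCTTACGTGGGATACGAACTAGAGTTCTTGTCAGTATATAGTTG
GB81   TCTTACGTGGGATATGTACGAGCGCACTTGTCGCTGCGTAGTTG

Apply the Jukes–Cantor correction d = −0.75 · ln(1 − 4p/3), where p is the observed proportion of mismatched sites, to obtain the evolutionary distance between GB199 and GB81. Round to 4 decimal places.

0.3390

Differing sites — 1:G/T; 15:C/T; 17:A/T; 20:T/G; 23:A/C; 25:T/C; 26:T/A; 33:A/G; 34:G/C; 36:A/G; 37:T/C; 38:A/G.
p = 12/44 = 0.272727.
d = −0.75 · ln(1 − (4/3)·0.272727) = −0.75 · ln(0.636364) = −0.75 · (-0.451985) = 0.3390.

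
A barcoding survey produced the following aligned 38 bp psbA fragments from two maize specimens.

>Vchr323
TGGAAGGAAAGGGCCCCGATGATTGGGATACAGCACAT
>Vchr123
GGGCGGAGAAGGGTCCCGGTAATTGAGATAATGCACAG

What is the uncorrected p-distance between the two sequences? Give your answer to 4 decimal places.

Mismatches occur at site 1 (T→G), site 4 (A→C), site 5 (A→G), site 7 (G→A), site 8 (A→G), site 14 (C→T), site 19 (A→G), site 21 (G→A), site 26 (G→A), site 31 (C→A), site 32 (A→T), site 38 (T→G).
There are 12 differences over 38 sites, so p = 12/38 = 0.3158.

0.3158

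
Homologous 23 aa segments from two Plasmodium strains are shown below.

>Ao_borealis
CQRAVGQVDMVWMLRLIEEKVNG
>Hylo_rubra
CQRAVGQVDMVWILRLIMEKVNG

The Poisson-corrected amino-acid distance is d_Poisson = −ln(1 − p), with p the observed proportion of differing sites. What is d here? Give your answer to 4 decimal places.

Differing sites — 13:M/I; 18:E/M.
p = 2/23 = 0.086957.
d = −ln(1 − 0.086957) = −ln(0.913043) = 0.0910.

0.0910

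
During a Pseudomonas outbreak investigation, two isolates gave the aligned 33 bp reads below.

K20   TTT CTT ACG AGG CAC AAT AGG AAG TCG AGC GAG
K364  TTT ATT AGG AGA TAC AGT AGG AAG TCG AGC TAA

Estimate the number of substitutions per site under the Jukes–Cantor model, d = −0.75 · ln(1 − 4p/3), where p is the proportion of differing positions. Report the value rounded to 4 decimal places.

0.2493

Mismatches occur at site 4 (C→A), site 8 (C→G), site 12 (G→A), site 13 (C→T), site 17 (A→G), site 31 (G→T), site 33 (G→A).
p = 7/33 = 0.212121.
d = −0.75 · ln(1 − (4/3)·0.212121) = −0.75 · ln(0.717172) = −0.75 · (-0.332440) = 0.2493.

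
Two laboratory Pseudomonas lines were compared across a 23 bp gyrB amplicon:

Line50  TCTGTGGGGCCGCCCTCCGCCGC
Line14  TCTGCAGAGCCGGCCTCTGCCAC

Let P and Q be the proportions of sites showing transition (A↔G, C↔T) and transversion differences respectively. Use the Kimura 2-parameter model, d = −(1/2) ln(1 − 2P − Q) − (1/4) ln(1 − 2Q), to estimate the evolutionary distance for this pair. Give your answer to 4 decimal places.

0.3480

Differing sites — 5:T/C (Ti); 6:G/A (Ti); 8:G/A (Ti); 13:C/G (Tv); 18:C/T (Ti); 22:G/A (Ti).
Of the 6 differences, 5 transitions and 1 transversion over 23 sites: P = 5/23 = 0.217391, Q = 1/23 = 0.043478.
d = −0.5·ln(0.521740) − 0.25·ln(0.913044) = −0.5·(-0.650586) − 0.25·(-0.090971) = 0.3480.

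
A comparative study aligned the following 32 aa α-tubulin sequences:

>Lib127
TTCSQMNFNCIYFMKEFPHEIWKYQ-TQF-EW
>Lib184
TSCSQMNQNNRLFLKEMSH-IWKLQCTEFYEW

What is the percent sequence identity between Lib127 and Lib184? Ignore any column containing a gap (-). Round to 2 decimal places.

Excluding the 3 gap columns leaves 29 comparable sites.
Mismatches occur at site 2 (T/S), site 8 (F/Q), site 10 (C/N), site 11 (I/R), site 12 (Y/L), site 14 (M/L), site 17 (F/M), site 18 (P/S), site 24 (Y/L), site 28 (Q/E).
19 of the 29 comparable sites match, so the percent identity is 19/29 × 100 = 65.52%.

65.52%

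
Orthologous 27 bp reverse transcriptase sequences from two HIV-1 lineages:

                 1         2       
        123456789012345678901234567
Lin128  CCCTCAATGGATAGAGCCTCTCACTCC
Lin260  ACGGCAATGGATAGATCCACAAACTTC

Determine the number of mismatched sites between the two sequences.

8

Differing sites — 1:C/A; 3:C/G; 4:T/G; 16:G/T; 19:T/A; 21:T/A; 22:C/A; 26:C/T.
That gives 8 mismatches out of 27 aligned sites, so the Hamming distance is 8.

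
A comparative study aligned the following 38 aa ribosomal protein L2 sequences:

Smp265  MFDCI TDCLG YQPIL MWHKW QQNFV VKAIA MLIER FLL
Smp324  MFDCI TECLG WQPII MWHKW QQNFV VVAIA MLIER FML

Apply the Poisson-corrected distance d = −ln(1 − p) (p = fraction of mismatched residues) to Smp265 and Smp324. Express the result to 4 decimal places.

Mismatches occur at site 7 (D↔E), site 11 (Y↔W), site 15 (L↔I), site 27 (K↔V), site 37 (L↔M).
p = 5/38 = 0.131579.
d = −ln(1 − 0.131579) = −ln(0.868421) = 0.1411.

0.1411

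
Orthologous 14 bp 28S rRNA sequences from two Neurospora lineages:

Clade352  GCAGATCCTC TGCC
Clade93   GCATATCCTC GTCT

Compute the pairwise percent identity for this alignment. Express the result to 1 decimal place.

Mismatches occur at site 4 (G↔T), site 11 (T↔G), site 12 (G↔T), site 14 (C↔T).
10 of the 14 sites match, so the percent identity is 10/14 × 100 = 71.4%.

71.4%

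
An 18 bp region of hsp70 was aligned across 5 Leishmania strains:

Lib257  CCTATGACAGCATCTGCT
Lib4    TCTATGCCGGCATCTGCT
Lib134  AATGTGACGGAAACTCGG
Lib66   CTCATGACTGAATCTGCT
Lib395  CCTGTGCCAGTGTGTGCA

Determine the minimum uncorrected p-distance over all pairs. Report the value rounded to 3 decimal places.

0.167

Pairwise Hamming distances:
  Lib257 vs Lib4: 3
  Lib257 vs Lib134: 9
  Lib257 vs Lib66: 4
  Lib257 vs Lib395: 6
  Lib4 vs Lib134: 9
  Lib4 vs Lib66: 6
  Lib4 vs Lib395: 7
  Lib134 vs Lib66: 9
  Lib134 vs Lib395: 11
  Lib66 vs Lib395: 9
The smallest is 3 mismatches, between Lib257 and Lib4; p = 3/18 = 0.167.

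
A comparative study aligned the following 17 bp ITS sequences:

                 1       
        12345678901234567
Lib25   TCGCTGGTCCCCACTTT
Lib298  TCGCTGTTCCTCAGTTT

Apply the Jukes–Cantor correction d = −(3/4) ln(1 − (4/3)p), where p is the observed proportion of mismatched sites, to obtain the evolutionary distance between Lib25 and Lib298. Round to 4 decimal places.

0.2012

The sequences differ at positions 7 (G/T), 11 (C/T), 14 (C/G).
p = 3/17 = 0.176471.
d = −0.75 · ln(1 − (4/3)·0.176471) = −0.75 · ln(0.764705) = −0.75 · (-0.268265) = 0.2012.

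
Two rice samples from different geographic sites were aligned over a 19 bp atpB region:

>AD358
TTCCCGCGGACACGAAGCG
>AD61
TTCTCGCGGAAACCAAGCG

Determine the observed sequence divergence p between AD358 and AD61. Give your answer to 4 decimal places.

0.1579

Mismatches occur at site 4 (C→T), site 11 (C→A), site 14 (G→C).
There are 3 differences over 19 sites, so p = 3/19 = 0.1579.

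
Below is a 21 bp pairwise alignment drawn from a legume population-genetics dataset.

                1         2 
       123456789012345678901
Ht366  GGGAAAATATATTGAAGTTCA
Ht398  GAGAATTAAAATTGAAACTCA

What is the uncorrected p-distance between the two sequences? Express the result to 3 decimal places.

The sequences differ at positions 2 (G/A), 6 (A/T), 7 (A/T), 8 (T/A), 10 (T/A), 17 (G/A), 18 (T/C).
There are 7 differences over 21 sites, so p = 7/21 = 0.333.

0.333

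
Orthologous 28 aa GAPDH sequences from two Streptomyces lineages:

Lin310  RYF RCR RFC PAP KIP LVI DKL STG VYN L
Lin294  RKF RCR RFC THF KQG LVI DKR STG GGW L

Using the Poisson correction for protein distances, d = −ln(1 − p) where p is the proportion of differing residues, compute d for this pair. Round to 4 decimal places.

0.4418

Mismatches occur at site 2 (Y→K), site 10 (P→T), site 11 (A→H), site 12 (P→F), site 14 (I→Q), site 15 (P→G), site 21 (L→R), site 25 (V→G), site 26 (Y→G), site 27 (N→W).
p = 10/28 = 0.357143.
d = −ln(1 − 0.357143) = −ln(0.642857) = 0.4418.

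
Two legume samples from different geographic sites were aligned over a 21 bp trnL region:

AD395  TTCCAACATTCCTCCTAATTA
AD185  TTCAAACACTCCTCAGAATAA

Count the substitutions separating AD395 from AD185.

5

The sequences differ at positions 4 (C/A), 9 (T/C), 15 (C/A), 16 (T/G), 20 (T/A).
That gives 5 mismatches out of 21 aligned sites, so the Hamming distance is 5.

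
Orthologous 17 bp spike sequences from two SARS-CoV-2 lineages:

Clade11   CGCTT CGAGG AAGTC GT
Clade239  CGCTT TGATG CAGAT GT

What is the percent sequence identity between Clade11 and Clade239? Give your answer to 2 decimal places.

70.59%

Differing sites — 6:C/T; 9:G/T; 11:A/C; 14:T/A; 15:C/T.
12 of the 17 sites match, so the percent identity is 12/17 × 100 = 70.59%.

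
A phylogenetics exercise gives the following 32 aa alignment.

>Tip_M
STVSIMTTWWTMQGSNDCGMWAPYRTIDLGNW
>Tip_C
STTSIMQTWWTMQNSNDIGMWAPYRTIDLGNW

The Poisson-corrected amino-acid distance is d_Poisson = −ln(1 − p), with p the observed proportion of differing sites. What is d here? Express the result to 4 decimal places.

0.1335

Mismatches occur at site 3 (V/T), site 7 (T/Q), site 14 (G/N), site 18 (C/I).
p = 4/32 = 0.125000.
d = −ln(1 − 0.125000) = −ln(0.875000) = 0.1335.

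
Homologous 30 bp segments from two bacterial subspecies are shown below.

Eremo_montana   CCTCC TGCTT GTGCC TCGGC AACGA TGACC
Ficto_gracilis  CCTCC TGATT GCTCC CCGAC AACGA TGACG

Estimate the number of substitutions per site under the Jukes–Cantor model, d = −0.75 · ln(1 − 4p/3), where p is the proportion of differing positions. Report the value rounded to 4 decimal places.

0.2326

The sequences differ at positions 8 (C/A), 12 (T/C), 13 (G/T), 16 (T/C), 19 (G/A), 30 (C/G).
p = 6/30 = 0.200000.
d = −0.75 · ln(1 − (4/3)·0.200000) = −0.75 · ln(0.733333) = −0.75 · (-0.310155) = 0.2326.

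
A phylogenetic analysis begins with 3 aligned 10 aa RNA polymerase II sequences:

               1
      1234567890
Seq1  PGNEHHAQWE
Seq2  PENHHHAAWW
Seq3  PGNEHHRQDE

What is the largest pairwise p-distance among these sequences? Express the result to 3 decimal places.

0.600

Pairwise Hamming distances:
  Seq1 vs Seq2: 4
  Seq1 vs Seq3: 2
  Seq2 vs Seq3: 6
The largest is 6 mismatches, between Seq2 and Seq3; p = 6/10 = 0.600.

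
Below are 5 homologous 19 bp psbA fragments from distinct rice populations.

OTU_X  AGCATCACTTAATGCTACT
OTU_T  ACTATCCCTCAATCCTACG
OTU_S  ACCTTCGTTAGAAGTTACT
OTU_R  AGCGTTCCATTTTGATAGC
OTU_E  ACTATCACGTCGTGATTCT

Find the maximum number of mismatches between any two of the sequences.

Pairwise Hamming distances:
  OTU_X vs OTU_T: 6
  OTU_X vs OTU_S: 8
  OTU_X vs OTU_R: 9
  OTU_X vs OTU_E: 7
  OTU_T vs OTU_S: 10
  OTU_T vs OTU_R: 12
  OTU_T vs OTU_E: 9
  OTU_S vs OTU_R: 13
  OTU_S vs OTU_E: 11
  OTU_R vs OTU_E: 11
The largest is 13, between OTU_S and OTU_R.

13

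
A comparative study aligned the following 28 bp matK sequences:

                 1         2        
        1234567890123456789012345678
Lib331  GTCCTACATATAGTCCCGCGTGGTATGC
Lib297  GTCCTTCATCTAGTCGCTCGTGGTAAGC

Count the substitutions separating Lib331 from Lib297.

5

Mismatches occur at site 6 (A↔T), site 10 (A↔C), site 16 (C↔G), site 18 (G↔T), site 26 (T↔A).
That gives 5 mismatches out of 28 aligned sites, so the Hamming distance is 5.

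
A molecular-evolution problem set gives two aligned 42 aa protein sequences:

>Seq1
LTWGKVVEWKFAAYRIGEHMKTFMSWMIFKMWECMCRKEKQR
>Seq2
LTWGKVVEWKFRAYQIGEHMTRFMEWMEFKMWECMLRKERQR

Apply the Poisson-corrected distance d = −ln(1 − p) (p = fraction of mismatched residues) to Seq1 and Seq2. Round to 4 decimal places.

0.2113

The sequences differ at positions 12 (A/R), 15 (R/Q), 21 (K/T), 22 (T/R), 25 (S/E), 28 (I/E), 36 (C/L), 40 (K/R).
p = 8/42 = 0.190476.
d = −ln(1 − 0.190476) = −ln(0.809524) = 0.2113.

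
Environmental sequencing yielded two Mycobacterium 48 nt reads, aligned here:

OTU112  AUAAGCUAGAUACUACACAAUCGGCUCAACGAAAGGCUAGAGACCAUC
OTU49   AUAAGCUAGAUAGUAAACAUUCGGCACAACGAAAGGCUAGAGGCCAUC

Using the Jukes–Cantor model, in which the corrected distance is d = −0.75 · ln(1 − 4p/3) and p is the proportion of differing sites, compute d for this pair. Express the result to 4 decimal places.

0.1121

Mismatches occur at site 13 (C/G), site 16 (C/A), site 20 (A/U), site 26 (U/A), site 43 (A/G).
p = 5/48 = 0.104167.
d = −0.75 · ln(1 − (4/3)·0.104167) = −0.75 · ln(0.861111) = −0.75 · (-0.149532) = 0.1121.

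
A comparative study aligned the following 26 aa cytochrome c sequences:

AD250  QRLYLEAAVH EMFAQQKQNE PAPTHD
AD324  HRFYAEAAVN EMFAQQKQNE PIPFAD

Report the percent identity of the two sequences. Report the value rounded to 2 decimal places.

Differing sites — 1:Q/H; 3:L/F; 5:L/A; 10:H/N; 22:A/I; 24:T/F; 25:H/A.
19 of the 26 sites match, so the percent identity is 19/26 × 100 = 73.08%.

73.08%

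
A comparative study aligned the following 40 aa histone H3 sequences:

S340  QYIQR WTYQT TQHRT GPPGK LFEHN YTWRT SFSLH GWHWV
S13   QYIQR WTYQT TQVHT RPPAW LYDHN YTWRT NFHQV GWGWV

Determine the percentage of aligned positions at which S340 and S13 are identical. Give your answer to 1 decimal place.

Differing sites — 13:H/V; 14:R/H; 16:G/R; 19:G/A; 20:K/W; 22:F/Y; 23:E/D; 31:S/N; 33:S/H; 34:L/Q; 35:H/V; 38:H/G.
28 of the 40 sites match, so the percent identity is 28/40 × 100 = 70.0%.

70.0%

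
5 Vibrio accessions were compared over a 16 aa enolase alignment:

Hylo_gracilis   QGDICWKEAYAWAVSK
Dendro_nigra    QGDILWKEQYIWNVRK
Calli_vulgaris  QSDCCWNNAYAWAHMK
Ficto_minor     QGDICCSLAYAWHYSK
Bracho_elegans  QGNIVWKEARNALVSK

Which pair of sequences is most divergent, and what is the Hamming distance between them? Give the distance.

Pairwise Hamming distances:
  Hylo_gracilis vs Dendro_nigra: 5
  Hylo_gracilis vs Calli_vulgaris: 6
  Hylo_gracilis vs Ficto_minor: 5
  Hylo_gracilis vs Bracho_elegans: 6
  Dendro_nigra vs Calli_vulgaris: 10
  Dendro_nigra vs Ficto_minor: 9
  Dendro_nigra vs Bracho_elegans: 8
  Calli_vulgaris vs Ficto_minor: 8
  Calli_vulgaris vs Bracho_elegans: 12
  Ficto_minor vs Bracho_elegans: 10
The largest is 12, between Calli_vulgaris and Bracho_elegans.

12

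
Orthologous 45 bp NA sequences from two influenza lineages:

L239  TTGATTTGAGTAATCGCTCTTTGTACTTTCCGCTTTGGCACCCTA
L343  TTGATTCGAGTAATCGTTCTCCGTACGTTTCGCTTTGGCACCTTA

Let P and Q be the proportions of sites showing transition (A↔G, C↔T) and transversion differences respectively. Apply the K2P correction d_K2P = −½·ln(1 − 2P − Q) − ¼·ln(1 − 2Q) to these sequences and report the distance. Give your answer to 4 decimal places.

0.1818

Mismatches occur at site 7 (T↔C, transition), site 17 (C↔T, transition), site 21 (T↔C, transition), site 22 (T↔C, transition), site 27 (T↔G, transversion), site 30 (C↔T, transition), site 43 (C↔T, transition).
Of the 7 differences, 6 transitions and 1 transversion over 45 sites: P = 6/45 = 0.133333, Q = 1/45 = 0.022222.
d = −0.5·ln(0.711112) − 0.25·ln(0.955556) = −0.5·(-0.340925) − 0.25·(-0.045462) = 0.1818.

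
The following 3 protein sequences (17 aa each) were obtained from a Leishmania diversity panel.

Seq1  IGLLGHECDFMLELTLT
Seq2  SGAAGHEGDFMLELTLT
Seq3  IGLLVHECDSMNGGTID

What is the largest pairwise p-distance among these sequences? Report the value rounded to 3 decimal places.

0.647

Pairwise Hamming distances:
  Seq1 vs Seq2: 4
  Seq1 vs Seq3: 7
  Seq2 vs Seq3: 11
The largest is 11 mismatches, between Seq2 and Seq3; p = 11/17 = 0.647.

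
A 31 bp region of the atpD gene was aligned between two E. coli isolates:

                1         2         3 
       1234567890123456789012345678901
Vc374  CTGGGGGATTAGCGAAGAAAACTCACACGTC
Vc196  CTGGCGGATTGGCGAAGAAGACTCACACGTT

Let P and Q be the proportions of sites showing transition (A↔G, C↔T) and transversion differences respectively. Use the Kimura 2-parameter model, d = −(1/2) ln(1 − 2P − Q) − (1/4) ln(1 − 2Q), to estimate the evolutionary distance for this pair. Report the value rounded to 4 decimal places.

0.1446

Differing sites — 5:G/C (Tv); 11:A/G (Ti); 20:A/G (Ti); 31:C/T (Ti).
Of the 4 differences, 3 transitions and 1 transversion over 31 sites: P = 3/31 = 0.096774, Q = 1/31 = 0.032258.
d = −0.5·ln(0.774194) − 0.25·ln(0.935484) = −0.5·(-0.255933) − 0.25·(-0.066691) = 0.1446.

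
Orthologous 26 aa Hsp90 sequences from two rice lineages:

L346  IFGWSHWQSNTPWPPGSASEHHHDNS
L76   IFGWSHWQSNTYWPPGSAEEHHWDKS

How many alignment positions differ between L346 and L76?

Mismatches occur at site 12 (P→Y), site 19 (S→E), site 23 (H→W), site 25 (N→K).
That gives 4 mismatches out of 26 aligned sites, so the Hamming distance is 4.

4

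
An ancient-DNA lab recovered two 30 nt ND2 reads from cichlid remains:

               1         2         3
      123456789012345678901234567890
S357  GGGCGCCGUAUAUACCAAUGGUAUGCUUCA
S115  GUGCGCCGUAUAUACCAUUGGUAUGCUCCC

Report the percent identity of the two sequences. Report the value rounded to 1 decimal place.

Mismatches occur at site 2 (G↔U), site 18 (A↔U), site 28 (U↔C), site 30 (A↔C).
26 of the 30 sites match, so the percent identity is 26/30 × 100 = 86.7%.

86.7%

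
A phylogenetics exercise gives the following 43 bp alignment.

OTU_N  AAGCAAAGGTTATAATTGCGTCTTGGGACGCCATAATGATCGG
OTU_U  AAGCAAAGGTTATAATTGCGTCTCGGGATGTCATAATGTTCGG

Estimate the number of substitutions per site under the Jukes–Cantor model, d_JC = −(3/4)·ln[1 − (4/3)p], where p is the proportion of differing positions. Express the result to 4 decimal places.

0.0993

The sequences differ at positions 24 (T/C), 29 (C/T), 31 (C/T), 39 (A/T).
p = 4/43 = 0.093023.
d = −0.75 · ln(1 − (4/3)·0.093023) = −0.75 · ln(0.875969) = −0.75 · (-0.132425) = 0.0993.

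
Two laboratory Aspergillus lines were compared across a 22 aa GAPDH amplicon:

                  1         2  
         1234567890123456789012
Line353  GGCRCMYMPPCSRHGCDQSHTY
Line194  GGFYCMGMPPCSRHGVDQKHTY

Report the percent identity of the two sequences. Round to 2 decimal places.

77.27%

Differing sites — 3:C/F; 4:R/Y; 7:Y/G; 16:C/V; 19:S/K.
17 of the 22 sites match, so the percent identity is 17/22 × 100 = 77.27%.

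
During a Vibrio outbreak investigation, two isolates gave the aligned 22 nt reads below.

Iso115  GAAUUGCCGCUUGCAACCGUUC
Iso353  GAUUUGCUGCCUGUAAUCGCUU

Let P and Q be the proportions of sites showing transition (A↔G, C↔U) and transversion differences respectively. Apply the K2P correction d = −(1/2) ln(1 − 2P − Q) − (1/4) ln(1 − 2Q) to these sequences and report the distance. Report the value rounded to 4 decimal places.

Differing sites — 3:A/U (Tv); 8:C/U (Ti); 11:U/C (Ti); 14:C/U (Ti); 17:C/U (Ti); 20:U/C (Ti); 22:C/U (Ti).
Of the 7 differences, 6 transitions and 1 transversion over 22 sites: P = 6/22 = 0.272727, Q = 1/22 = 0.045455.
d = −0.5·ln(0.409091) − 0.25·ln(0.909090) = −0.5·(-0.893818) − 0.25·(-0.095311) = 0.4707.

0.4707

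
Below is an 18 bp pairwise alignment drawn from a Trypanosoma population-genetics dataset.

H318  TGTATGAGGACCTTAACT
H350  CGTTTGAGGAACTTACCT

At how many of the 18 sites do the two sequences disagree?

The sequences differ at positions 1 (T/C), 4 (A/T), 11 (C/A), 16 (A/C).
That gives 4 mismatches out of 18 aligned sites, so the Hamming distance is 4.

4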